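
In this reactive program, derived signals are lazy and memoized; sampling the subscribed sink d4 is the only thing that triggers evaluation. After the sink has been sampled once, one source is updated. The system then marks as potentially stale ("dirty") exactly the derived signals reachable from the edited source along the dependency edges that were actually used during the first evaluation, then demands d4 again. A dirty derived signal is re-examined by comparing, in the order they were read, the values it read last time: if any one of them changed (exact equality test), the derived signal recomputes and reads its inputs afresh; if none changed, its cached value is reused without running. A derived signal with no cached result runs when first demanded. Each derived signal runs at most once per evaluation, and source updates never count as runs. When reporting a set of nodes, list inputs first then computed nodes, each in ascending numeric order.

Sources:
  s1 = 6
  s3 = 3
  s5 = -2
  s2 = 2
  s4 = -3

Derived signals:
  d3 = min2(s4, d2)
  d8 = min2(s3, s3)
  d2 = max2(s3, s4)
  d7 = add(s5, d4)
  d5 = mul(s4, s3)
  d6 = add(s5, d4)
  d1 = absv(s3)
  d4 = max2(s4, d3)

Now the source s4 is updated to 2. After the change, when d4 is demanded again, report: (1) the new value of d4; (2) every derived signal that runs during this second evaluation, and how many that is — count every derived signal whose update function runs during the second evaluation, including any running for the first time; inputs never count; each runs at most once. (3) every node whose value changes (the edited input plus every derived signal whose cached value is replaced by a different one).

Demanding d4 again yields 2.
3 derived signals run: d2, d3, d4.
The nodes whose values change: s4, d3, d4.

First demand of the output computes:
  d2 = max2(3, -3) = 3
  d3 = min2(-3, 3) = -3
  d4 = max2(-3, -3) = -3

After the edit, cleaning proceeds:
  d2: a read changed (s4 -3->2) — executes, giving 3 — identical to its old value.
  d3: a read changed (s4 -3->2) — executes, giving 2.
  d4: a read changed (s4 -3->2; d3 -3->2) — executes, giving 2.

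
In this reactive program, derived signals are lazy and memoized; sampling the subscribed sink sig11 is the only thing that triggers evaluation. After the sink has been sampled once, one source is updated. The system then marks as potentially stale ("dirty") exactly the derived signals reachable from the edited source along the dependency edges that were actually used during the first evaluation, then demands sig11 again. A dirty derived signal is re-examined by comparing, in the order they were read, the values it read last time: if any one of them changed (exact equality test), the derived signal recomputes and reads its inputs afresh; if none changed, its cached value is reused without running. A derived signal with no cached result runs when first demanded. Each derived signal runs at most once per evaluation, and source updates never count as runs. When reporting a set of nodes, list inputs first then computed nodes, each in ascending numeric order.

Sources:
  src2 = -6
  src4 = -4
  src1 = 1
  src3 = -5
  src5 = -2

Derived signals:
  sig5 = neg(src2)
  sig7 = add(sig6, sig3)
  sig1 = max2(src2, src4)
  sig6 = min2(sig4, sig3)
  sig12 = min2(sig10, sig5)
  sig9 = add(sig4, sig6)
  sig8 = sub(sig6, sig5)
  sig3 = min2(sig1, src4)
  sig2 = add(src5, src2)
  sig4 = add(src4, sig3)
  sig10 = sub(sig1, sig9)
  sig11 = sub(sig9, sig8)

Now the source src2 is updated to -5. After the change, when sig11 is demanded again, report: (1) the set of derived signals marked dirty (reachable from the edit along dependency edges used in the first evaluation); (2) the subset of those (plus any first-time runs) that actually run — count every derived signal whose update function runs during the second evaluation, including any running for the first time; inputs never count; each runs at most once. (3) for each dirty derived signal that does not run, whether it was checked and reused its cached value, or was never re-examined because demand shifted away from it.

First demand of the output computes:
  sig1 = max2(-6, -4) = -4
  sig3 = min2(-4, -4) = -4
  sig4 = add(-4, -4) = -8
  sig5 = neg(-6) = 6
  sig6 = min2(-8, -4) = -8
  sig8 = sub(-8, 6) = -14
  sig9 = add(-8, -8) = -16
  sig11 = sub(-16, -14) = -2

After the edit, cleaning proceeds:
  sig1: a read changed (src2 -6->-5) — executes, giving -4 — identical to its old value.
  sig3: dirty, but its reads are unchanged (sig1 unchanged, src4 unchanged); cached -4 stands.
  sig4: dirty, but its reads are unchanged (src4 unchanged, sig3 unchanged); cached -8 stands.
  sig5: a read changed (src2 -6->-5) — executes, giving 5.
  sig6: dirty, but its reads are unchanged (sig4 unchanged, sig3 unchanged); cached -8 stands.
  sig8: a read changed (sig5 6->5) — executes, giving -13.
  sig9: dirty, but its reads are unchanged (sig4 unchanged, sig6 unchanged); cached -16 stands.
  sig11: a read changed (sig8 -14->-13) — executes, giving -3.

Note where the cutoff bites: sig3 is checked, finds nothing changed, and keeps its cache.

The edit dirties: sig1, sig3, sig4, sig5, sig6, sig8, sig9, sig11.
4 derived signals run: sig1, sig5, sig8, sig11.
Cache hits after checking: sig3, sig4, sig6, sig9.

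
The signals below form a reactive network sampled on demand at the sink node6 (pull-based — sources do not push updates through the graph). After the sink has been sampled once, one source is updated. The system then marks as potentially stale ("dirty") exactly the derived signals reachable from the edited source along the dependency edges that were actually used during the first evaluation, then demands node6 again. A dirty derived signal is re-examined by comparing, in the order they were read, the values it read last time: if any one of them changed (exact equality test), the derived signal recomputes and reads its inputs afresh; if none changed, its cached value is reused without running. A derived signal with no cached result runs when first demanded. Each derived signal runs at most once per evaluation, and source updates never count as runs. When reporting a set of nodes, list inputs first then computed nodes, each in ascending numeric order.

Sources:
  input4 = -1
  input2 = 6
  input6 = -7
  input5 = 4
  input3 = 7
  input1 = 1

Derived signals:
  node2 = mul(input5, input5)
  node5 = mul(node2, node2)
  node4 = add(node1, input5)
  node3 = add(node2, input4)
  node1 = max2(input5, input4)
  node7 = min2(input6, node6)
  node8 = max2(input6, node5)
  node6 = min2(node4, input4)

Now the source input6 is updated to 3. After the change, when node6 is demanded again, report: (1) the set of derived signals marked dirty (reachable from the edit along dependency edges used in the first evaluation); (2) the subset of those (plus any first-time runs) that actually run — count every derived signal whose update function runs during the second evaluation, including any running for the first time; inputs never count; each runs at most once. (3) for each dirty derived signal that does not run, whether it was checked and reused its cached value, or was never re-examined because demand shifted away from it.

Initial pass — values computed on the first demand:
  node1 = max2(4, -1) = 4
  node4 = add(4, 4) = 8
  node6 = min2(8, -1) = -1

Second demand — change propagation:
  no demanded computation ever read input6, so the edit dirties nothing and nothing runs.

The important point: nothing the output needs ever reads input6, so the edit is invisible to it.

Dirty set: none.
Run set: none (0 run).
All dirty derived signals ended up running.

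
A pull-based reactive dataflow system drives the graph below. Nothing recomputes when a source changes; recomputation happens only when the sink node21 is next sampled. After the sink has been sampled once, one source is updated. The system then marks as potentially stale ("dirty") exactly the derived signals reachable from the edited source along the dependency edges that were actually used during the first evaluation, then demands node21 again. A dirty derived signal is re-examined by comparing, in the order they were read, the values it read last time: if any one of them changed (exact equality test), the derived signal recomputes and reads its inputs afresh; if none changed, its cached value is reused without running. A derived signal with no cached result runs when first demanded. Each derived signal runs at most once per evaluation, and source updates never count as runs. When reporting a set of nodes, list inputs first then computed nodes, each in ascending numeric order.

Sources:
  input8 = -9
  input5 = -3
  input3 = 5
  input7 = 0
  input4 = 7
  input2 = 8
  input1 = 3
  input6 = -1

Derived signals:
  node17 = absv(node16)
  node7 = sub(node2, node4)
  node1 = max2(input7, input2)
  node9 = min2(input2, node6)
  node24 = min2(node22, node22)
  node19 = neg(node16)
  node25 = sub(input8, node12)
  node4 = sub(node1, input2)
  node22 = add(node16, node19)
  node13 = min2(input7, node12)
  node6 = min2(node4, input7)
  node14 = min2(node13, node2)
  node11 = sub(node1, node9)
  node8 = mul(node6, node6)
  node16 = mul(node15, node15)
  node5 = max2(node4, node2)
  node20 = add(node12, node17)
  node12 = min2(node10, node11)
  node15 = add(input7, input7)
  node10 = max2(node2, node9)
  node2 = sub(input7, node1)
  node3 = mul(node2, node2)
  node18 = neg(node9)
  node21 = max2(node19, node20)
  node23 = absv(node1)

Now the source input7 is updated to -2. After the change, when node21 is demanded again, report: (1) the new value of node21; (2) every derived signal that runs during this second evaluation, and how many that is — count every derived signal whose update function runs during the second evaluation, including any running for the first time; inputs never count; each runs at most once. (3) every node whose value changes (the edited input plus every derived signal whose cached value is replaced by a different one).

New value of node21: 14.
Derived signals that run: node1, node2, node6, node9, node10, node11, node12, node15, node16, node17, node19, node20, node21 — 13 in total.
Values that change: input7, node2, node6, node9, node10, node11, node12, node15, node16, node17, node19, node20, node21.
Key observation: the cutoff stops propagation at node4 — its inputs' values are unchanged, so it reuses its cache.

First evaluation (everything demanded from the output):
  node1 = max2(0, 8) = 8
  node2 = sub(0, 8) = -8
  node4 = sub(8, 8) = 0
  node6 = min2(0, 0) = 0
  node9 = min2(8, 0) = 0
  node10 = max2(-8, 0) = 0
  node11 = sub(8, 0) = 8
  node12 = min2(0, 8) = 0
  node15 = add(0, 0) = 0
  node16 = mul(0, 0) = 0
  node17 = absv(0) = 0
  node19 = neg(0) = 0
  node20 = add(0, 0) = 0
  node21 = max2(0, 0) = 0

Propagation after the edit:
  node1: runs — input7 0->-2; result 8 (same value as before).
  node2: runs — input7 0->-2; result -10.
  node4: checked — values it read are unchanged (node1 unchanged, input2 unchanged); reused cached 0 without running.
  node6: runs — input7 0->-2; result -2.
  node9: runs — node6 0->-2; result -2.
  node10: runs — node2 -8->-10; node9 0->-2; result -2.
  node11: runs — node9 0->-2; result 10.
  node12: runs — node10 0->-2; node11 8->10; result -2.
  node15: runs — input7 0->-2; input7 0->-2; result -4.
  node16: runs — node15 0->-4; node15 0->-4; result 16.
  node17: runs — node16 0->16; result 16.
  node19: runs — node16 0->16; result -16.
  node20: runs — node12 0->-2; node17 0->16; result 14.
  node21: runs — node19 0->-16; node20 0->14; result 14.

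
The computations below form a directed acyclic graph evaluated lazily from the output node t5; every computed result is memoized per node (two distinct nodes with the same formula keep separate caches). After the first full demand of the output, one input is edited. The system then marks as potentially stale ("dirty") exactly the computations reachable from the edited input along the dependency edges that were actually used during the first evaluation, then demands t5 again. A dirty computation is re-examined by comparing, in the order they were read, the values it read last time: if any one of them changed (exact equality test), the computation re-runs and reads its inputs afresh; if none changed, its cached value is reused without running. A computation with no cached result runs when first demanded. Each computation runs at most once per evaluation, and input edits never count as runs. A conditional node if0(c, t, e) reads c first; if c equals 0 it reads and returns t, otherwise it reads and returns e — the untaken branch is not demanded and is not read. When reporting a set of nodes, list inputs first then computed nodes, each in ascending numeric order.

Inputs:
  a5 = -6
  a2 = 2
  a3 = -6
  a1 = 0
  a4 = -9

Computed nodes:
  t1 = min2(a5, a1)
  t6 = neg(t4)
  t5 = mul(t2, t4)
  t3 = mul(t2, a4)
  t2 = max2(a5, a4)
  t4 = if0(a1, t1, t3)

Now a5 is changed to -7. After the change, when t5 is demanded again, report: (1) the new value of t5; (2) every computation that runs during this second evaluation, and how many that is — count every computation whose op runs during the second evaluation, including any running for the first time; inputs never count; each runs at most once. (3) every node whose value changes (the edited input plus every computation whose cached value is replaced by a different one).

First demand of the output computes:
  t1 = min2(-6, 0) = -6
  t2 = max2(-6, -9) = -6
  t4 = if0(a1=0 -> then branch t1) = -6
  t5 = mul(-6, -6) = 36

After the edit, cleaning proceeds:
  t1: a read changed (a5 -6->-7) — executes, giving -7.
  t2: a read changed (a5 -6->-7) — executes, giving -7.
  t4: a read changed (t1 -6->-7) — executes, giving -7.
  t5: a read changed (t2 -6->-7; t4 -6->-7) — executes, giving 49.

Demanding t5 again yields 49.
4 computations run: t1, t2, t4, t5.
The nodes whose values change: a5, t1, t2, t4, t5.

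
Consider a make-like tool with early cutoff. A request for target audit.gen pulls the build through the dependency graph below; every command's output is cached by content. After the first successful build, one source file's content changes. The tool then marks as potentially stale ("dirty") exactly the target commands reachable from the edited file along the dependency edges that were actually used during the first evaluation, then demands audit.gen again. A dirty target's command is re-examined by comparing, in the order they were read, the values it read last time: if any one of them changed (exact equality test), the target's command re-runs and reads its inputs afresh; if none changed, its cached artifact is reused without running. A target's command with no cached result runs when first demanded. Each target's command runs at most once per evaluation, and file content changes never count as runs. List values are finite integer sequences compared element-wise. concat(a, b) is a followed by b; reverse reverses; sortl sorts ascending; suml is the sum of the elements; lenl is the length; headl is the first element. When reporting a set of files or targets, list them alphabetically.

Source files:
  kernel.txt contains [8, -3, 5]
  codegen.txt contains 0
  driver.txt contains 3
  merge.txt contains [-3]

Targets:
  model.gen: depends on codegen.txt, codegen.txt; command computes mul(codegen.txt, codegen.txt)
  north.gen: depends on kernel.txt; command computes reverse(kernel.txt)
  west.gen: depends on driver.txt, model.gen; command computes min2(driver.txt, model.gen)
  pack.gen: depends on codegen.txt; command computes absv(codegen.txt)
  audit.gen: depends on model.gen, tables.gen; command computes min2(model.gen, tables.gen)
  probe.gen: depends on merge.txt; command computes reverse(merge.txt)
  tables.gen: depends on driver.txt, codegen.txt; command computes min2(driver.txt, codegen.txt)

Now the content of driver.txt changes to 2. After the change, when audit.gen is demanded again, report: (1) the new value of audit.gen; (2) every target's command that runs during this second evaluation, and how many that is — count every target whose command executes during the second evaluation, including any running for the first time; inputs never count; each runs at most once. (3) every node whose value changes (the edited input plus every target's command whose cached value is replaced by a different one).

First demand of the output computes:
  model.gen = mul(0, 0) = 0
  tables.gen = min2(3, 0) = 0
  audit.gen = min2(0, 0) = 0

After the edit, cleaning proceeds:
  tables.gen: a read changed (driver.txt 3->2) — executes, giving 0 — identical to its old value.
  audit.gen: dirty, but its reads are unchanged (model.gen unchanged, tables.gen unchanged); cached 0 stands.

Note the absorption at tables.gen: it re-runs yet its value is the same, leaving the output's value untouched.

Demanding audit.gen again yields 0.
1 target commands run: tables.gen.
The nodes whose values change: driver.txt.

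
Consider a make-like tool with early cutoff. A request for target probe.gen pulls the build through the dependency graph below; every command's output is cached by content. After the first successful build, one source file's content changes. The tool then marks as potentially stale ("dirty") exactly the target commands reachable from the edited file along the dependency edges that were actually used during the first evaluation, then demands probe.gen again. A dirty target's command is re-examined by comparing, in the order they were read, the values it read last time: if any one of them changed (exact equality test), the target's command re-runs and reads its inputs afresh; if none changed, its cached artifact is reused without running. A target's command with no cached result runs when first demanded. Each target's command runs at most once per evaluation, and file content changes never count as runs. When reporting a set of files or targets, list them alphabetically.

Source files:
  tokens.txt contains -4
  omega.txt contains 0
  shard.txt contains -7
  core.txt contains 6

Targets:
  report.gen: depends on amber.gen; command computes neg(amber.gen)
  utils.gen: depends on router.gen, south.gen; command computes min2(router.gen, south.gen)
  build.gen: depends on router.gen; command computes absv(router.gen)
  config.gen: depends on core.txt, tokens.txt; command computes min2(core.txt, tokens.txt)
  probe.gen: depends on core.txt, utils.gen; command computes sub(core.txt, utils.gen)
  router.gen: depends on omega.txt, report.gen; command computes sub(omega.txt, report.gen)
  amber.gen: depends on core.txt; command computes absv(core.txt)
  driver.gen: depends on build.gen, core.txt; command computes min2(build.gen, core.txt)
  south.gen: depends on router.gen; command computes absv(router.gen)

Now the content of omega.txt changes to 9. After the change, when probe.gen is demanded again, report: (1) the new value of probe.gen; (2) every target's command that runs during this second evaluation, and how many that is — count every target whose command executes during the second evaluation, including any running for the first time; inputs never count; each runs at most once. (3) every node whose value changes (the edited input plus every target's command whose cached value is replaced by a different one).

Demanding probe.gen again yields -9.
4 target commands run: probe.gen, router.gen, south.gen, utils.gen.
The nodes whose values change: omega.txt, probe.gen, router.gen, south.gen, utils.gen.

First demand of the output computes:
  amber.gen = absv(6) = 6
  report.gen = neg(6) = -6
  router.gen = sub(0, -6) = 6
  south.gen = absv(6) = 6
  utils.gen = min2(6, 6) = 6
  probe.gen = sub(6, 6) = 0

After the edit, cleaning proceeds:
  router.gen: a read changed (omega.txt 0->9) — executes, giving 15.
  south.gen: a read changed (router.gen 6->15) — executes, giving 15.
  utils.gen: a read changed (router.gen 6->15; south.gen 6->15) — executes, giving 15.
  probe.gen: a read changed (utils.gen 6->15) — executes, giving -9.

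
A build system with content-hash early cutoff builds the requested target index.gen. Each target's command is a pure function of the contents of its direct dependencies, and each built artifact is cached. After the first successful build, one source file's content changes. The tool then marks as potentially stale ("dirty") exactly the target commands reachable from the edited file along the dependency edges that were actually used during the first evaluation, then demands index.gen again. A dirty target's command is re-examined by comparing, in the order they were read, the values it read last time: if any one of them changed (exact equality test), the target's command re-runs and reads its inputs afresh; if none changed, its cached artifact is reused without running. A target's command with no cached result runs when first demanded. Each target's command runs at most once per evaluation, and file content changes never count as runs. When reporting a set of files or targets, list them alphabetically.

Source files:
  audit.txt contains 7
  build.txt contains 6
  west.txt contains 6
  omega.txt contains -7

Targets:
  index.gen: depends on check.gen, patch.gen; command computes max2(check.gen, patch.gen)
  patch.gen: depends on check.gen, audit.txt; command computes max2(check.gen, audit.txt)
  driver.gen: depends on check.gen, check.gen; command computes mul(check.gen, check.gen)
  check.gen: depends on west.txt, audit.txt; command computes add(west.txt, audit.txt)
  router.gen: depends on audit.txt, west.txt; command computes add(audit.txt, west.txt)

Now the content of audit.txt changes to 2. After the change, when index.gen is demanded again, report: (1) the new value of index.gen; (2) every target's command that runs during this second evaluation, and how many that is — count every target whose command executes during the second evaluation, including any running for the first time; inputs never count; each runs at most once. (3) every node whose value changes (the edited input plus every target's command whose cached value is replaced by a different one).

New value of index.gen: 8.
Target commands that run: check.gen, index.gen, patch.gen — 3 in total.
Values that change: audit.txt, check.gen, index.gen, patch.gen.

First evaluation (everything demanded from the output):
  check.gen = add(6, 7) = 13
  patch.gen = max2(13, 7) = 13
  index.gen = max2(13, 13) = 13

Propagation after the edit:
  check.gen: runs — audit.txt 7->2; result 8.
  patch.gen: runs — check.gen 13->8; audit.txt 7->2; result 8.
  index.gen: runs — check.gen 13->8; patch.gen 13->8; result 8.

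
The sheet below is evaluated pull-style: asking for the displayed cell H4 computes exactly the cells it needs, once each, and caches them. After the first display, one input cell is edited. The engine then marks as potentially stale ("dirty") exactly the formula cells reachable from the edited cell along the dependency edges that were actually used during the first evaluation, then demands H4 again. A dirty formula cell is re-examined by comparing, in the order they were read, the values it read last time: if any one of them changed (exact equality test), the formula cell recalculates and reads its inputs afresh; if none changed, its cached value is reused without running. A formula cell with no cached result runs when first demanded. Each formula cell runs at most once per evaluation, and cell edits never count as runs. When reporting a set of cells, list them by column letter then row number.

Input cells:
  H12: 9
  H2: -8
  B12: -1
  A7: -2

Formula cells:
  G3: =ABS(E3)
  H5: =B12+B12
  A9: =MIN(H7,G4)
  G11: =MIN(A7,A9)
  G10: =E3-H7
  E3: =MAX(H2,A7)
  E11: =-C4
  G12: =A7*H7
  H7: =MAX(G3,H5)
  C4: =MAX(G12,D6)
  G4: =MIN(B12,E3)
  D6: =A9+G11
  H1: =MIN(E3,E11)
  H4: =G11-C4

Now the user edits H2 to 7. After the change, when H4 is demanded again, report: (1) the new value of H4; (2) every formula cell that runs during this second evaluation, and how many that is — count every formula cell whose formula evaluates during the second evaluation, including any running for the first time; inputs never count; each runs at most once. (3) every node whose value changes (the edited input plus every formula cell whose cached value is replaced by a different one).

Demanding H4 again yields 1.
10 formula cells run: A9, C4, D6, E3, G3, G4, G11, G12, H4, H7.
The nodes whose values change: A9, C4, D6, E3, G3, G4, G12, H2, H4, H7.

First demand of the output computes:
  E3 = MAX(-8, -2) = -2
  G3 = ABS(-2) = 2
  G4 = MIN(-1, -2) = -2
  H5 = -1 + -1 = -2
  H7 = MAX(2, -2) = 2
  A9 = MIN(2, -2) = -2
  G11 = MIN(-2, -2) = -2
  D6 = -2 + -2 = -4
  G12 = -2 * 2 = -4
  C4 = MAX(-4, -4) = -4
  H4 = -2 - -4 = 2

After the edit, cleaning proceeds:
  E3: a read changed (H2 -8->7) — executes, giving 7.
  G3: a read changed (E3 -2->7) — executes, giving 7.
  G4: a read changed (E3 -2->7) — executes, giving -1.
  H7: a read changed (G3 2->7) — executes, giving 7.
  A9: a read changed (H7 2->7; G4 -2->-1) — executes, giving -1.
  G11: a read changed (A9 -2->-1) — executes, giving -2 — identical to its old value.
  D6: a read changed (A9 -2->-1) — executes, giving -3.
  G12: a read changed (H7 2->7) — executes, giving -14.
  C4: a read changed (G12 -4->-14; D6 -4->-3) — executes, giving -3.
  H4: a read changed (C4 -4->-3) — executes, giving 1.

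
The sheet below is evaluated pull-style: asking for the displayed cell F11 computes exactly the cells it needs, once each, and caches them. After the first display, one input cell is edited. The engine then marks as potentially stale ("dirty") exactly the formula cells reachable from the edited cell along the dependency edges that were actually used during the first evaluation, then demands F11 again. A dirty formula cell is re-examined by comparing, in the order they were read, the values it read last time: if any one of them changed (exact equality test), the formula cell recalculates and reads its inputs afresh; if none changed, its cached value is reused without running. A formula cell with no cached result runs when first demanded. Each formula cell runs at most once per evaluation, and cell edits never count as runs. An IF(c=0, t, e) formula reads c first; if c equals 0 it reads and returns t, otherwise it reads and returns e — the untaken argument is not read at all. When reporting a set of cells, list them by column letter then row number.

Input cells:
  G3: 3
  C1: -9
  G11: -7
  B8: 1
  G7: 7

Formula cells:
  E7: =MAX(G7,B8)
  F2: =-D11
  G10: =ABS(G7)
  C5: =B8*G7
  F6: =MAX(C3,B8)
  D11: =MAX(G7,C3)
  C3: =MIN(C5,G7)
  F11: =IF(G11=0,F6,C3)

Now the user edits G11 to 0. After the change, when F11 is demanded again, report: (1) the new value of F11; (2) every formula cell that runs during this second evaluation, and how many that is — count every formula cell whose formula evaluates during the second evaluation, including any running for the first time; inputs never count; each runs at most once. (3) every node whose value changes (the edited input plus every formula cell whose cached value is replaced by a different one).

Demanding F11 again yields 7.
2 formula cells run: F6, F11.
The nodes whose values change: G11.
Note the branch switch — F6 had no cache and runs now for the first time.

First demand of the output computes:
  C5 = 1 * 7 = 7
  C3 = MIN(7, 7) = 7
  F11 = IF(G11=0: G11=-7 -> else branch C3) = 7

After the edit, cleaning proceeds:
  F6: had never run; runs now, result 7.
  F11: a read changed (G11 -7->0) — executes, giving 7 — identical to its old value.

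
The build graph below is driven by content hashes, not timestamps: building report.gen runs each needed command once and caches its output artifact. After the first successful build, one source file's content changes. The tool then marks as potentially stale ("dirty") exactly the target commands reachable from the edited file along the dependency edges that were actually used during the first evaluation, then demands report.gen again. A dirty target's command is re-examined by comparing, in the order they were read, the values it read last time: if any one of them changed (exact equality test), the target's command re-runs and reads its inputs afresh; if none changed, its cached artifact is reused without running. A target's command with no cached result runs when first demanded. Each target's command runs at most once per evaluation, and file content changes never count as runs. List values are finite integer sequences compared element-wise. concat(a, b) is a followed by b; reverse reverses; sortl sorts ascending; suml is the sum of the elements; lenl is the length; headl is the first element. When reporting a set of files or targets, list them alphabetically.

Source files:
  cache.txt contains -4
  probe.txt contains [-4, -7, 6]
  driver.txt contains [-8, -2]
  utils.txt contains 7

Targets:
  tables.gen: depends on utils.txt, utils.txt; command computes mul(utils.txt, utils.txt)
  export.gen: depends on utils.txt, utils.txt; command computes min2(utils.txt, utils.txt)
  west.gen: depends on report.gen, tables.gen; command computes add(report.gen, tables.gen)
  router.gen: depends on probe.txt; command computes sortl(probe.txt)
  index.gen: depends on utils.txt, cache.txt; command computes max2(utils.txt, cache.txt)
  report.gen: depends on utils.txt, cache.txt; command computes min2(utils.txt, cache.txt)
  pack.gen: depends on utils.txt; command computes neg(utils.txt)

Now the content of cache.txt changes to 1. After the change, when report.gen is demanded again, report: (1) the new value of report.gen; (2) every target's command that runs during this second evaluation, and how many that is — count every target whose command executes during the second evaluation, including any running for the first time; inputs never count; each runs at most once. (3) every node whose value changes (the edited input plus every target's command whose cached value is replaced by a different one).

Initial pass — values computed on the first demand:
  report.gen = min2(7, -4) = -4

Second demand — change propagation:
  report.gen: re-runs because cache.txt -4->1; new result 1.

report.gen now evaluates to 1.
Run set: report.gen (1 run).
Changed values: cache.txt, report.gen.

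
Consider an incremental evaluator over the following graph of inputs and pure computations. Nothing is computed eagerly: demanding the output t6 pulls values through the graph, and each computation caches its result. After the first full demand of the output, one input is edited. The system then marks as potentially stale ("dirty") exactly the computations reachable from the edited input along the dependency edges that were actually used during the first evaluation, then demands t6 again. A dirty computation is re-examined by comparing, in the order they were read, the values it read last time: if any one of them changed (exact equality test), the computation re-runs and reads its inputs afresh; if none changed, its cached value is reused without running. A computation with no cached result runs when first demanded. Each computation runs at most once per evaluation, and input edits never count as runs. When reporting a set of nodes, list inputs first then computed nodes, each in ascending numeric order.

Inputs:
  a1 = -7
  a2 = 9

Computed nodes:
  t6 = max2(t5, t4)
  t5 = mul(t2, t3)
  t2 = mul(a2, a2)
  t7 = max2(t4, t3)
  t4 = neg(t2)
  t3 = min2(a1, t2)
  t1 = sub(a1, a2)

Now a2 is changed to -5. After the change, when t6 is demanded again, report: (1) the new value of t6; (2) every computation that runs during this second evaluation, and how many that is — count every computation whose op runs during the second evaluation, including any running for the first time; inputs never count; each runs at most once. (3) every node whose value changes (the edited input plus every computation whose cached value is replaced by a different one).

Initial pass — values computed on the first demand:
  t2 = mul(9, 9) = 81
  t3 = min2(-7, 81) = -7
  t4 = neg(81) = -81
  t5 = mul(81, -7) = -567
  t6 = max2(-567, -81) = -81

Second demand — change propagation:
  t2: re-runs because a2 9->-5; a2 9->-5; new result 25.
  t3: re-runs because t2 81->25; new result -7 (unchanged).
  t4: re-runs because t2 81->25; new result -25.
  t5: re-runs because t2 81->25; new result -175.
  t6: re-runs because t5 -567->-175; t4 -81->-25; new result -25.

t6 now evaluates to -25.
Run set: t2, t3, t4, t5, t6 (5 run).
Changed values: a2, t2, t4, t5, t6.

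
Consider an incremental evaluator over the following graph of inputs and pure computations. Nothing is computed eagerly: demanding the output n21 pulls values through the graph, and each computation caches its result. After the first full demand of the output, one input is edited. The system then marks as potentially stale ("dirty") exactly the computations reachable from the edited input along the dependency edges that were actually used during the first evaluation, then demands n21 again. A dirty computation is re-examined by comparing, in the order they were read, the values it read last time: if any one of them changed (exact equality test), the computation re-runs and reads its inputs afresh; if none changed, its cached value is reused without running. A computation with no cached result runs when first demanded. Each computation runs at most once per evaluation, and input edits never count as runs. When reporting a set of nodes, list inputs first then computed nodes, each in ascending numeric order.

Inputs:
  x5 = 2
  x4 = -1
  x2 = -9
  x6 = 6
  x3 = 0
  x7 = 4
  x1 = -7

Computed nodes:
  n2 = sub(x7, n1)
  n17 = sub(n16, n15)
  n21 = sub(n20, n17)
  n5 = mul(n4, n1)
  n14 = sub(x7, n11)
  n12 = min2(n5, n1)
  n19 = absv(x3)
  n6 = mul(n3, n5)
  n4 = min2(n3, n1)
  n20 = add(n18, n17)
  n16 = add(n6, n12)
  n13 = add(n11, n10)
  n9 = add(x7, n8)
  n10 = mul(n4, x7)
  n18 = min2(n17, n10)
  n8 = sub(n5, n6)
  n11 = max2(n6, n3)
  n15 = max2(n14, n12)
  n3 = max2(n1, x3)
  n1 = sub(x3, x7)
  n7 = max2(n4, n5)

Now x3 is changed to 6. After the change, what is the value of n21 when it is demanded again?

n21 now evaluates to 8.

Initial pass — values computed on the first demand:
  n1 = sub(0, 4) = -4
  n3 = max2(-4, 0) = 0
  n4 = min2(0, -4) = -4
  n5 = mul(-4, -4) = 16
  n6 = mul(0, 16) = 0
  n10 = mul(-4, 4) = -16
  n11 = max2(0, 0) = 0
  n12 = min2(16, -4) = -4
  n14 = sub(4, 0) = 4
  n15 = max2(4, -4) = 4
  n16 = add(0, -4) = -4
  n17 = sub(-4, 4) = -8
  n18 = min2(-8, -16) = -16
  n20 = add(-16, -8) = -24
  n21 = sub(-24, -8) = -16

Second demand — change propagation:
  n1: re-runs because x3 0->6; new result 2.
  n3: re-runs because n1 -4->2; x3 0->6; new result 6.
  n4: re-runs because n3 0->6; n1 -4->2; new result 2.
  n5: re-runs because n4 -4->2; n1 -4->2; new result 4.
  n6: re-runs because n3 0->6; n5 16->4; new result 24.
  n10: re-runs because n4 -4->2; new result 8.
  n11: re-runs because n6 0->24; n3 0->6; new result 24.
  n12: re-runs because n5 16->4; n1 -4->2; new result 2.
  n14: re-runs because n11 0->24; new result -20.
  n15: re-runs because n14 4->-20; n12 -4->2; new result 2.
  n16: re-runs because n6 0->24; n12 -4->2; new result 26.
  n17: re-runs because n16 -4->26; n15 4->2; new result 24.
  n18: re-runs because n17 -8->24; n10 -16->8; new result 8.
  n20: re-runs because n18 -16->8; n17 -8->24; new result 32.
  n21: re-runs because n20 -24->32; n17 -8->24; new result 8.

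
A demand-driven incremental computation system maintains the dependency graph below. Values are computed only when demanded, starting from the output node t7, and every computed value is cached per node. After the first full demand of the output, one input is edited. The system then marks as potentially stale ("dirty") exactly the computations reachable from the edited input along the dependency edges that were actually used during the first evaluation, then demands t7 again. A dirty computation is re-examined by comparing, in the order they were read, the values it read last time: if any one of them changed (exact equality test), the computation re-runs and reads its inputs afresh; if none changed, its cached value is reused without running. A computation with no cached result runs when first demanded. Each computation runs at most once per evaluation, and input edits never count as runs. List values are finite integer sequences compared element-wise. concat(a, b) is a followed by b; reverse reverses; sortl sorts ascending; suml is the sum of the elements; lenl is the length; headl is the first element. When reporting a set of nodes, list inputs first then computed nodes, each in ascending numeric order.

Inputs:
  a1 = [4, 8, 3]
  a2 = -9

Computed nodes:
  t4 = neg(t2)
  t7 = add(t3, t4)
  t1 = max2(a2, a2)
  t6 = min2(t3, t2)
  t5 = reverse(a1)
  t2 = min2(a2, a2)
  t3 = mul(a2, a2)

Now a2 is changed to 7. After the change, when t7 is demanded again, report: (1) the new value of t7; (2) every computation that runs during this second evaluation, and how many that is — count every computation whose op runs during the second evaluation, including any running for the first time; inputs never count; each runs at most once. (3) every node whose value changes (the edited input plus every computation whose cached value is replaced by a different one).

First evaluation (everything demanded from the output):
  t2 = min2(-9, -9) = -9
  t3 = mul(-9, -9) = 81
  t4 = neg(-9) = 9
  t7 = add(81, 9) = 90

Propagation after the edit:
  t2: runs — a2 -9->7; a2 -9->7; result 7.
  t3: runs — a2 -9->7; a2 -9->7; result 49.
  t4: runs — t2 -9->7; result -7.
  t7: runs — t3 81->49; t4 9->-7; result 42.

New value of t7: 42.
Computations that run: t2, t3, t4, t7 — 4 in total.
Values that change: a2, t2, t3, t4, t7.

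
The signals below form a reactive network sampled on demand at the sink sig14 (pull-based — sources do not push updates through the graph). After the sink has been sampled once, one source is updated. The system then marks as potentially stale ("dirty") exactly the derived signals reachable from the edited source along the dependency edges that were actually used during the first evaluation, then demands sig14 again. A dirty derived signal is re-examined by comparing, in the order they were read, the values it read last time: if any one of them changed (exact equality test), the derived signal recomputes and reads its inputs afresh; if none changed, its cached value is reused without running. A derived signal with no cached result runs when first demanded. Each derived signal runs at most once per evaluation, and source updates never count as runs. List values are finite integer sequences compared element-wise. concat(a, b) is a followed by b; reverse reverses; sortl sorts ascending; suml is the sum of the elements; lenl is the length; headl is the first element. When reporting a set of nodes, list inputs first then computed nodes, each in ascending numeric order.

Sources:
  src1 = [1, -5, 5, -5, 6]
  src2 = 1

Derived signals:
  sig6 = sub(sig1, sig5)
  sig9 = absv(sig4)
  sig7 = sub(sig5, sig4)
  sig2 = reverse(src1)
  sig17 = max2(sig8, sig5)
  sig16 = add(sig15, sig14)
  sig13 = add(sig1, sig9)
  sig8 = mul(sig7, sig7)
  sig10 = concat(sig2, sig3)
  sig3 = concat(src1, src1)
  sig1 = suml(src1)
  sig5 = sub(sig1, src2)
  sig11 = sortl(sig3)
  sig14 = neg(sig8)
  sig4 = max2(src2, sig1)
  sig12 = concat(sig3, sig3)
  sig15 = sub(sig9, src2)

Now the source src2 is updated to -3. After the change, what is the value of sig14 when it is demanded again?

sig14 now evaluates to -9.

Initial pass — values computed on the first demand:
  sig1 = suml([1, -5, 5, -5, 6]) = 2
  sig4 = max2(1, 2) = 2
  sig5 = sub(2, 1) = 1
  sig7 = sub(1, 2) = -1
  sig8 = mul(-1, -1) = 1
  sig14 = neg(1) = -1

Second demand — change propagation:
  sig4: re-runs because src2 1->-3; new result 2 (unchanged).
  sig5: re-runs because src2 1->-3; new result 5.
  sig7: re-runs because sig5 1->5; new result 3.
  sig8: re-runs because sig7 -1->3; sig7 -1->3; new result 9.
  sig14: re-runs because sig8 1->9; new result -9.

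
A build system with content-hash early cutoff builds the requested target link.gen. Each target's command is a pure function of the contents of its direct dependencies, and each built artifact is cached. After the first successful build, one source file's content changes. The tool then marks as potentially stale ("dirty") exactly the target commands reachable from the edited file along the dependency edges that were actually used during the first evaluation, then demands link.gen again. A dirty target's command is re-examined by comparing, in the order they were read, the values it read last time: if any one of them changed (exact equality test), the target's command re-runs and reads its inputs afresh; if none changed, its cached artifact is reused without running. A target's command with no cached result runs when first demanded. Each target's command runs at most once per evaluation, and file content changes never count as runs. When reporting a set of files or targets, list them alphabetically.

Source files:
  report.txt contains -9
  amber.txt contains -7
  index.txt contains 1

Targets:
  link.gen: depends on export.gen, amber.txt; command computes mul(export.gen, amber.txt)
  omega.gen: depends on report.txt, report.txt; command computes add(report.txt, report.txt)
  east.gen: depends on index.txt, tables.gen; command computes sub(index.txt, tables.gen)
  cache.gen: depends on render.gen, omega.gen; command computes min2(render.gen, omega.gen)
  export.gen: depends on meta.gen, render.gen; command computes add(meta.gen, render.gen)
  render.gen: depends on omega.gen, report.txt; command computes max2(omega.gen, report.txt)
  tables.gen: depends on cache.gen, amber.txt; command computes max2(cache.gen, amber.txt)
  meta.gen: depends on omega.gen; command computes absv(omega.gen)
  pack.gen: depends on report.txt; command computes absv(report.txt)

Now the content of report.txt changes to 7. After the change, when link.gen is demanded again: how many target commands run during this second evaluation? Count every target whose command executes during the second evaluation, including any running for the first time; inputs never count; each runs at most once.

Target commands that run: export.gen, link.gen, meta.gen, omega.gen, render.gen — 5 in total.

First evaluation (everything demanded from the output):
  omega.gen = add(-9, -9) = -18
  meta.gen = absv(-18) = 18
  render.gen = max2(-18, -9) = -9
  export.gen = add(18, -9) = 9
  link.gen = mul(9, -7) = -63

Propagation after the edit:
  omega.gen: runs — report.txt -9->7; report.txt -9->7; result 14.
  meta.gen: runs — omega.gen -18->14; result 14.
  render.gen: runs — omega.gen -18->14; report.txt -9->7; result 14.
  export.gen: runs — meta.gen 18->14; render.gen -9->14; result 28.
  link.gen: runs — export.gen 9->28; result -196.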